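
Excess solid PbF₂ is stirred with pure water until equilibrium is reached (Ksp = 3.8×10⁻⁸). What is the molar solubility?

2.1×10⁻³ M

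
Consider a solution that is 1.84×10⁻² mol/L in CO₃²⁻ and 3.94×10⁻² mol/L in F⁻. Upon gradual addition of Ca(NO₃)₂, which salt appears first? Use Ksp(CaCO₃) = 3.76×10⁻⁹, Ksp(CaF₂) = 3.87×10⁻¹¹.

CaF₂

Precipitation of each salt begins when its ion product equals Ksp.
For CaCO₃: [Ca²⁺] = (Ksp/[CO₃²⁻]) = 2.04×10⁻⁷ mol/L
For CaF₂: [Ca²⁺] = (Ksp/[F⁻]^2) = 2.49×10⁻⁸ mol/L
The smaller threshold [Ca²⁺] is reached first, so CaF₂ precipitates first.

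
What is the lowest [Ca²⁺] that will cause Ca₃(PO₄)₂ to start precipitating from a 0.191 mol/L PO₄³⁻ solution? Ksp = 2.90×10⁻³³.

4.30×10⁻¹¹ M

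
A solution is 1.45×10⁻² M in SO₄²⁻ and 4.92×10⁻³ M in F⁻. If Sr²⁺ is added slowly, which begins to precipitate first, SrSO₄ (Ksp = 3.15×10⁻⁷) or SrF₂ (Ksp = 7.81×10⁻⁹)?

The threshold for precipitation is Q = Ksp.
For SrSO₄: [Sr²⁺] = (Ksp/[SO₄²⁻]) = 2.17×10⁻⁵ M
For SrF₂: [Sr²⁺] = (Ksp/[F⁻]^2) = 3.23×10⁻⁴ M
SrSO₄ requires the lower [Sr²⁺], so it precipitates first.

SrSO₄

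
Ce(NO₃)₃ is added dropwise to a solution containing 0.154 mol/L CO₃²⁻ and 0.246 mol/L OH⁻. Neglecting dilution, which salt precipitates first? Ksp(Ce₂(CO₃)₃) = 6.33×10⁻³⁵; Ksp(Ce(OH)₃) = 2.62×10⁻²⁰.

Ce(OH)₃

Precipitation begins when Q = Ksp.
For Ce₂(CO₃)₃: [Ce³⁺] = (Ksp/[CO₃²⁻]^3)^(1/2) = 1.32×10⁻¹⁶ mol/L
For Ce(OH)₃: [Ce³⁺] = (Ksp/[OH⁻]^3) = 1.76×10⁻¹⁸ mol/L
The smaller threshold [Ce³⁺] is reached first, so Ce(OH)₃ precipitates first.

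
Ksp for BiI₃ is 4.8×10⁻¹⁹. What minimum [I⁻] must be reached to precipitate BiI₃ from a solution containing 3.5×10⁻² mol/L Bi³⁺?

2.4×10⁻⁶ M

A salt starts to precipitate once the ion product Q reaches its Ksp.
BiI₃(s) ⇌ Bi³⁺(aq) + 3 I⁻(aq)
Ksp = [Bi³⁺][I⁻]^3 = [I⁻]^3(3.5×10⁻²)
[I⁻]^3 = 4.8×10⁻¹⁹ / (3.5×10⁻²) = 1.4×10⁻¹⁷
[I⁻] = 2.4×10⁻⁶ mol/L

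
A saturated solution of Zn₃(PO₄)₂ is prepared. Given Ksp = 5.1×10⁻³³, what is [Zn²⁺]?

Zn₃(PO₄)₂(s) ⇌ 3 Zn²⁺(aq) + 2 PO₄³⁻(aq)
Call the molar solubility s, so that [Zn²⁺] = 3s and [PO₄³⁻] = 2s.
Ksp = [Zn²⁺]^3[PO₄³⁻]^2 = (3s)^3 · (2s)^2 = 108s^5 = 5.1×10⁻³³
s = 1.4×10⁻⁷ mol L⁻¹
[Zn²⁺] = 3s = 4.1×10⁻⁷ mol L⁻¹

4.1×10⁻⁷ M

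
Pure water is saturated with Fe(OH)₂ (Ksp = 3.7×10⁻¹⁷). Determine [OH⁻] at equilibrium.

4.2×10⁻⁶ M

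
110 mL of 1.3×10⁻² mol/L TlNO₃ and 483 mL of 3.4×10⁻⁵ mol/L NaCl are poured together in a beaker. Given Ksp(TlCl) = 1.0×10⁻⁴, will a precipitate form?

No

After mixing, V = 110 mL + 483 mL = 593 mL.
[Tl⁺] = (1.3×10⁻²)(110)/593 = 2.4×10⁻³ mol/L
[Cl⁻] = (3.4×10⁻⁵)(483)/593 = 2.8×10⁻⁵ mol/L
Q = [Tl⁺][Cl⁻] = 6.7×10⁻⁸
Q = 6.7×10⁻⁸ < Ksp = 1.0×10⁻⁴, so the solution is unsaturated and no precipitate forms.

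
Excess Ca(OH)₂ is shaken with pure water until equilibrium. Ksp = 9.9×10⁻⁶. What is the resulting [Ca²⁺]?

1.4×10⁻² M

Ca(OH)₂(s) ⇌ Ca²⁺(aq) + 2 OH⁻(aq)
With molar solubility s: [Ca²⁺] = s, [OH⁻] = 2s.
Ksp = [Ca²⁺][OH⁻]^2 = s · (2s)^2 = 4s^3 = 9.9×10⁻⁶
s = 1.4×10⁻² mol L⁻¹
[Ca²⁺] = s = 1.4×10⁻² mol L⁻¹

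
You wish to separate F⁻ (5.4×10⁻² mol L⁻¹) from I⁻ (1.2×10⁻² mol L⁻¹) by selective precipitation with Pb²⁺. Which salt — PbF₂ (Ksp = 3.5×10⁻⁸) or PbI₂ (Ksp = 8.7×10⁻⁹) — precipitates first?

A salt starts to precipitate once the ion product Q reaches its Ksp.
For PbF₂: [Pb²⁺] = (Ksp/[F⁻]^2) = 1.2×10⁻⁵ mol L⁻¹
For PbI₂: [Pb²⁺] = (Ksp/[I⁻]^2) = 6.0×10⁻⁵ mol L⁻¹
The smaller threshold [Pb²⁺] is reached first, so PbF₂ precipitates first.

PbF₂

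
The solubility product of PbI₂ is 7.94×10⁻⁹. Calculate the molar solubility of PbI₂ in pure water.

PbI₂(s) ⇌ Pb²⁺(aq) + 2 I⁻(aq)
Let s be the molar solubility. Then [Pb²⁺] = s and [I⁻] = 2s.
Ksp = [Pb²⁺][I⁻]^2 = s · (2s)^2 = 4s^3
4s^3 = 7.94×10⁻⁹  ⇒  s^3 = 1.99×10⁻⁹
s = (1.99×10⁻⁹)^(1/3) = 1.26×10⁻³ M

1.26×10⁻³ M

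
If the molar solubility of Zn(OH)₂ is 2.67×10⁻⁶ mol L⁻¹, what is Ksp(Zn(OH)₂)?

Ksp = 7.61×10⁻¹⁷

Zn(OH)₂(s) ⇌ Zn²⁺(aq) + 2 OH⁻(aq)
If s mol/L of Zn(OH)₂ dissolves, [Zn²⁺] = s and [OH⁻] = 2s.
Ksp = [Zn²⁺][OH⁻]^2 = s · (2s)^2 = 4s^3
Ksp = 4 × (2.67×10⁻⁶)^3 = 7.61×10⁻¹⁷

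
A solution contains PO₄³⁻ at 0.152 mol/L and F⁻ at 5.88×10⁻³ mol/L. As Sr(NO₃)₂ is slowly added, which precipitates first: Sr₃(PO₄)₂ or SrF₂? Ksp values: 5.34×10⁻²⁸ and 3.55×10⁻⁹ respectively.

Sr₃(PO₄)₂

Each salt precipitates once Q = Ksp for that salt.
For Sr₃(PO₄)₂: [Sr²⁺] = (Ksp/[PO₄³⁻]^2)^(1/3) = 2.85×10⁻⁹ mol/L
For SrF₂: [Sr²⁺] = (Ksp/[F⁻]^2) = 1.03×10⁻⁴ mol/L
The smaller threshold [Sr²⁺] is reached first, so Sr₃(PO₄)₂ precipitates first.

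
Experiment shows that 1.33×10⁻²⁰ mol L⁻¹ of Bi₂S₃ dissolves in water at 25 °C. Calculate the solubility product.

Ksp = 4.49×10⁻⁹⁸

Bi₂S₃(s) ⇌ 2 Bi³⁺(aq) + 3 S²⁻(aq)
Let s be the molar solubility. Then [Bi³⁺] = 2s and [S²⁻] = 3s.
Ksp = [Bi³⁺]^2[S²⁻]^3 = (2s)^2 · (3s)^3 = 108s^5
Ksp = 108 × (1.33×10⁻²⁰)^5 = 4.49×10⁻⁹⁸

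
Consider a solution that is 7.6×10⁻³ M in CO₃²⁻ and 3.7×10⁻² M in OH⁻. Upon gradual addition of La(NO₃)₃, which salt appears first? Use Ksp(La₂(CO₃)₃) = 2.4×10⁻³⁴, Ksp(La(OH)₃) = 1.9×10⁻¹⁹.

La(OH)₃

The threshold for precipitation is Q = Ksp.
For La₂(CO₃)₃: [La³⁺] = (Ksp/[CO₃²⁻]^3)^(1/2) = 2.3×10⁻¹⁴ M
For La(OH)₃: [La³⁺] = (Ksp/[OH⁻]^3) = 3.8×10⁻¹⁵ M
The smaller threshold [La³⁺] is reached first, so La(OH)₃ precipitates first.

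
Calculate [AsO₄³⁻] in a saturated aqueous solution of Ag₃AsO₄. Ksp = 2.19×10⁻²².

1.69×10⁻⁶ M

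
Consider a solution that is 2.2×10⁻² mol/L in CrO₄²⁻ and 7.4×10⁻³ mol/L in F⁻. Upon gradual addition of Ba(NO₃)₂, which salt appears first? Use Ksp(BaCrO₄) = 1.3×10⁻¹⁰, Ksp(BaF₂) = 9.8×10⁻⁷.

A salt starts to precipitate once the ion product Q reaches its Ksp.
For BaCrO₄: [Ba²⁺] = (Ksp/[CrO₄²⁻]) = 5.9×10⁻⁹ mol/L
For BaF₂: [Ba²⁺] = (Ksp/[F⁻]^2) = 1.8×10⁻² mol/L
BaCrO₄ requires the lower [Ba²⁺], so it precipitates first.

BaCrO₄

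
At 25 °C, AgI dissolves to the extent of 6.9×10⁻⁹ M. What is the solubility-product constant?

Ksp = 4.8×10⁻¹⁷

AgI(s) ⇌ Ag⁺(aq) + I⁻(aq)
With molar solubility s: [Ag⁺] = s, [I⁻] = s.
Ksp = [Ag⁺][I⁻] = s · s = s^2
Ksp = (6.9×10⁻⁹)^2 = 4.8×10⁻¹⁷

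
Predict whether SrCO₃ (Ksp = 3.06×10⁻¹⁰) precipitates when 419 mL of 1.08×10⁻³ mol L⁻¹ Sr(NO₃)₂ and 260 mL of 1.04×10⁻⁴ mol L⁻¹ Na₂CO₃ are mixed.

Yes

Total volume after mixing = 419 + 260 = 679 mL.
[Sr²⁺] = (1.08×10⁻³)(419)/679 = 6.66×10⁻⁴ mol L⁻¹
[CO₃²⁻] = (1.04×10⁻⁴)(260)/679 = 3.98×10⁻⁵ mol L⁻¹
Q = [Sr²⁺][CO₃²⁻] = 2.65×10⁻⁸
Since Q (2.65×10⁻⁸) exceeds Ksp (3.06×10⁻¹⁰), SrCO₃ will precipitate.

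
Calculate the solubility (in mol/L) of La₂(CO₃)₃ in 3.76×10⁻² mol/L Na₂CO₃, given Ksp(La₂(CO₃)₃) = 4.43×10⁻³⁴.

La₂(CO₃)₃(s) ⇌ 2 La³⁺(aq) + 3 CO₃²⁻(aq)
CO₃²⁻ is already present at 3.76×10⁻² mol/L. If s mol/L of La₂(CO₃)₃ dissolves, [La³⁺] = 2s while [CO₃²⁻] ≈ 3.76×10⁻² mol/L.
Ksp = [La³⁺]^2[CO₃²⁻]^3 = (2s)^2(3.76×10⁻²)^3
(2s)^2 = 4.43×10⁻³⁴ / (3.76×10⁻²)^3 = 8.33×10⁻³⁰
s = 1.44×10⁻¹⁵ mol/L

1.44×10⁻¹⁵ M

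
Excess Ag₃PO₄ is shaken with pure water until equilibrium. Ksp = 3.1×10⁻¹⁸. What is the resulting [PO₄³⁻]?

1.8×10⁻⁵ M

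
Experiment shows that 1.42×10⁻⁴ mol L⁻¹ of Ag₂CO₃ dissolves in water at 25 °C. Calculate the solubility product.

Ksp = 1.15×10⁻¹¹

Ag₂CO₃(s) ⇌ 2 Ag⁺(aq) + CO₃²⁻(aq)
Let s be the molar solubility. Then [Ag⁺] = 2s and [CO₃²⁻] = s.
Ksp = [Ag⁺]^2[CO₃²⁻] = (2s)^2 · s = 4s^3
Ksp = 4 × (1.42×10⁻⁴)^3 = 1.15×10⁻¹¹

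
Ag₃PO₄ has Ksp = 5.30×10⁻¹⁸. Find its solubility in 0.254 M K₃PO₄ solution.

9.18×10⁻⁷ M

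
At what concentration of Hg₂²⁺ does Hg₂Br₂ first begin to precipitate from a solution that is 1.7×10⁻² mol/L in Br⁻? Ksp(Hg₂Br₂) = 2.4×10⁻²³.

8.3×10⁻²⁰ M

A salt starts to precipitate once the ion product Q reaches its Ksp.
Hg₂Br₂(s) ⇌ Hg₂²⁺(aq) + 2 Br⁻(aq)
Ksp = [Hg₂²⁺][Br⁻]^2 = [Hg₂²⁺](1.7×10⁻²)^2
[Hg₂²⁺] = 2.4×10⁻²³ / (1.7×10⁻²)^2 = 8.3×10⁻²⁰
[Hg₂²⁺] = 8.3×10⁻²⁰ mol/L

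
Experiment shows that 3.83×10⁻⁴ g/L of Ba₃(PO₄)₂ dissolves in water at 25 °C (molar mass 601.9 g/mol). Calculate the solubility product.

Ksp = 1.13×10⁻²⁹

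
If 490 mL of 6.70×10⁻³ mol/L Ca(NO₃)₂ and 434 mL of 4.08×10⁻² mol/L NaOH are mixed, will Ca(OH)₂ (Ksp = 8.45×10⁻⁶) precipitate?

The combined volume is 924 mL.
[Ca²⁺] = (6.70×10⁻³)(490)/924 = 3.55×10⁻³ mol/L
[OH⁻] = (4.08×10⁻²)(434)/924 = 1.92×10⁻² mol/L
Q = [Ca²⁺][OH⁻]^2 = 1.30×10⁻⁶
Q = 1.30×10⁻⁶ < Ksp = 8.45×10⁻⁶, so the solution is unsaturated and no precipitate forms.

No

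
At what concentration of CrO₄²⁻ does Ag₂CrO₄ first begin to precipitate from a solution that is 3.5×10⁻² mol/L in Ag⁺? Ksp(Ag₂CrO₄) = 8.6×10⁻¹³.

7.0×10⁻¹⁰ M

Precipitation begins when Q = Ksp.
Ag₂CrO₄(s) ⇌ 2 Ag⁺(aq) + CrO₄²⁻(aq)
Ksp = [Ag⁺]^2[CrO₄²⁻] = [CrO₄²⁻](3.5×10⁻²)^2
[CrO₄²⁻] = 8.6×10⁻¹³ / (3.5×10⁻²)^2 = 7.0×10⁻¹⁰
[CrO₄²⁻] = 7.0×10⁻¹⁰ mol/L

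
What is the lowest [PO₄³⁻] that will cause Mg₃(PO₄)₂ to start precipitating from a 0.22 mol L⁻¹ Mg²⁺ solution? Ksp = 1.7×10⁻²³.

Precipitation of each salt begins when its ion product equals Ksp.
Mg₃(PO₄)₂(s) ⇌ 3 Mg²⁺(aq) + 2 PO₄³⁻(aq)
Ksp = [Mg²⁺]^3[PO₄³⁻]^2 = [PO₄³⁻]^2(0.22)^3
[PO₄³⁻]^2 = 1.7×10⁻²³ / (0.22)^3 = 1.6×10⁻²¹
[PO₄³⁻] = 4.0×10⁻¹¹ mol L⁻¹

4.0×10⁻¹¹ M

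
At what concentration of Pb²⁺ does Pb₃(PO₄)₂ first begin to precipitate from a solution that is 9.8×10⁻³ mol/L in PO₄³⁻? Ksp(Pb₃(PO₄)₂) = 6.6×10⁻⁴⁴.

Precipitation of each salt begins when its ion product equals Ksp.
Pb₃(PO₄)₂(s) ⇌ 3 Pb²⁺(aq) + 2 PO₄³⁻(aq)
Ksp = [Pb²⁺]^3[PO₄³⁻]^2 = [Pb²⁺]^3(9.8×10⁻³)^2
[Pb²⁺]^3 = 6.6×10⁻⁴⁴ / (9.8×10⁻³)^2 = 6.9×10⁻⁴⁰
[Pb²⁺] = 8.8×10⁻¹⁴ mol/L

8.8×10⁻¹⁴ M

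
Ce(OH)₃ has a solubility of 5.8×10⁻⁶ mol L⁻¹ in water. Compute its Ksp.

Ksp = 3.1×10⁻²⁰

Ce(OH)₃(s) ⇌ Ce³⁺(aq) + 3 OH⁻(aq)
Let s be the molar solubility. Then [Ce³⁺] = s and [OH⁻] = 3s.
Ksp = [Ce³⁺][OH⁻]^3 = s · (3s)^3 = 27s^4
Ksp = 27 × (5.8×10⁻⁶)^4 = 3.1×10⁻²⁰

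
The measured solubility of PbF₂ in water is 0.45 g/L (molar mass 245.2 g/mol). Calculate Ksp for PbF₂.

Molar solubility s = (0.45 g/L) / (245.2 g/mol) = 1.835×10⁻³ mol/L
PbF₂(s) ⇌ Pb²⁺(aq) + 2 F⁻(aq)
For each mole of PbF₂ that dissolves per liter, [Pb²⁺] = s and [F⁻] = 2s; let s denote this solubility.
Ksp = [Pb²⁺][F⁻]^2 = s · (2s)^2 = 4s^3
Ksp = 4 × (1.835×10⁻³)^3 = 2.5×10⁻⁸

Ksp = 2.5×10⁻⁸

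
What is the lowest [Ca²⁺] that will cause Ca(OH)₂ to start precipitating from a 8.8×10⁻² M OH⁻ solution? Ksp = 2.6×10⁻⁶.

3.4×10⁻⁴ M

Precipitation of each salt begins when its ion product equals Ksp.
Ca(OH)₂(s) ⇌ Ca²⁺(aq) + 2 OH⁻(aq)
Ksp = [Ca²⁺][OH⁻]^2 = [Ca²⁺](8.8×10⁻²)^2
[Ca²⁺] = 2.6×10⁻⁶ / (8.8×10⁻²)^2 = 3.4×10⁻⁴
[Ca²⁺] = 3.4×10⁻⁴ M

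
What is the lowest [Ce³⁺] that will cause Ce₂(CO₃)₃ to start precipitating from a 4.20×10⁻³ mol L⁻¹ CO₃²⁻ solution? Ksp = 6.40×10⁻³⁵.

2.94×10⁻¹⁴ M

Each salt precipitates once Q = Ksp for that salt.
Ce₂(CO₃)₃(s) ⇌ 2 Ce³⁺(aq) + 3 CO₃²⁻(aq)
Ksp = [Ce³⁺]^2[CO₃²⁻]^3 = [Ce³⁺]^2(4.20×10⁻³)^3
[Ce³⁺]^2 = 6.40×10⁻³⁵ / (4.20×10⁻³)^3 = 8.64×10⁻²⁸
[Ce³⁺] = 2.94×10⁻¹⁴ mol L⁻¹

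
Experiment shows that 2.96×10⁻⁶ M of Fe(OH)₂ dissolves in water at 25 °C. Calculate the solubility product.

Ksp = 1.04×10⁻¹⁶

Fe(OH)₂(s) ⇌ Fe²⁺(aq) + 2 OH⁻(aq)
With molar solubility s: [Fe²⁺] = s, [OH⁻] = 2s.
Ksp = [Fe²⁺][OH⁻]^2 = s · (2s)^2 = 4s^3
Ksp = 4 × (2.96×10⁻⁶)^3 = 1.04×10⁻¹⁶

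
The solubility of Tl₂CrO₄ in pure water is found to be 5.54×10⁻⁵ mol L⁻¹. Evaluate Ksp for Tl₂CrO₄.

Ksp = 6.80×10⁻¹³

Tl₂CrO₄(s) ⇌ 2 Tl⁺(aq) + CrO₄²⁻(aq)
If s mol/L of Tl₂CrO₄ dissolves, [Tl⁺] = 2s and [CrO₄²⁻] = s.
Ksp = [Tl⁺]^2[CrO₄²⁻] = (2s)^2 · s = 4s^3
Ksp = 4 × (5.54×10⁻⁵)^3 = 6.80×10⁻¹³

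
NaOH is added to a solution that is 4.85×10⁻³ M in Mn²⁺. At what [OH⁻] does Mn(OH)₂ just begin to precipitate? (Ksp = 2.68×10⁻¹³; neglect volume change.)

The threshold for precipitation is Q = Ksp.
Mn(OH)₂(s) ⇌ Mn²⁺(aq) + 2 OH⁻(aq)
Ksp = [Mn²⁺][OH⁻]^2 = [OH⁻]^2(4.85×10⁻³)
[OH⁻]^2 = 2.68×10⁻¹³ / (4.85×10⁻³) = 5.53×10⁻¹¹
[OH⁻] = 7.43×10⁻⁶ M

7.43×10⁻⁶ M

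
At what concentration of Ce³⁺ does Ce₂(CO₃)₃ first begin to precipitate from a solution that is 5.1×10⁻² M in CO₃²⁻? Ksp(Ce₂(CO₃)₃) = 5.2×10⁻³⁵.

6.3×10⁻¹⁶ M

Precipitation begins when Q = Ksp.
Ce₂(CO₃)₃(s) ⇌ 2 Ce³⁺(aq) + 3 CO₃²⁻(aq)
Ksp = [Ce³⁺]^2[CO₃²⁻]^3 = [Ce³⁺]^2(5.1×10⁻²)^3
[Ce³⁺]^2 = 5.2×10⁻³⁵ / (5.1×10⁻²)^3 = 3.9×10⁻³¹
[Ce³⁺] = 6.3×10⁻¹⁶ M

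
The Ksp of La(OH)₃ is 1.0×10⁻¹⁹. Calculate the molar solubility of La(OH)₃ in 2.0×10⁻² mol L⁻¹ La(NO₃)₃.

La(OH)₃(s) ⇌ La³⁺(aq) + 3 OH⁻(aq)
The solution already contains La³⁺ at 2.0×10⁻² mol L⁻¹. Let s be the molar solubility of La(OH)₃.
[La³⁺] ≈ 2.0×10⁻² mol L⁻¹ (common ion dominates); [OH⁻] = 3s.
Ksp = [La³⁺][OH⁻]^3 = (2.0×10⁻²)(3s)^3
(3s)^3 = 1.0×10⁻¹⁹ / (2.0×10⁻²) = 5.0×10⁻¹⁸
s = 5.7×10⁻⁷ mol L⁻¹

5.7×10⁻⁷ M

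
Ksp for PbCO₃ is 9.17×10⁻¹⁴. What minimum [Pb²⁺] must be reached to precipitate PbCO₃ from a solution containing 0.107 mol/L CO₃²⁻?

Each salt precipitates once Q = Ksp for that salt.
PbCO₃(s) ⇌ Pb²⁺(aq) + CO₃²⁻(aq)
Ksp = [Pb²⁺][CO₃²⁻] = [Pb²⁺](0.107)
[Pb²⁺] = 9.17×10⁻¹⁴ / (0.107) = 8.57×10⁻¹³
[Pb²⁺] = 8.57×10⁻¹³ mol/L

8.57×10⁻¹³ M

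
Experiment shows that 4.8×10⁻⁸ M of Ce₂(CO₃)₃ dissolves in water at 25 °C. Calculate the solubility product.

Ce₂(CO₃)₃(s) ⇌ 2 Ce³⁺(aq) + 3 CO₃²⁻(aq)
Let s be the molar solubility. Then [Ce³⁺] = 2s and [CO₃²⁻] = 3s.
Ksp = [Ce³⁺]^2[CO₃²⁻]^3 = (2s)^2 · (3s)^3 = 108s^5
Ksp = 108 × (4.8×10⁻⁸)^5 = 2.8×10⁻³⁵

Ksp = 2.8×10⁻³⁵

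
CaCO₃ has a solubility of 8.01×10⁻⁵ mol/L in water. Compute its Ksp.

Ksp = 6.42×10⁻⁹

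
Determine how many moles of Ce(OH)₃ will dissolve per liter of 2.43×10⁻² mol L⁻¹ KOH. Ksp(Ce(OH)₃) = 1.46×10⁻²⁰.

1.02×10⁻¹⁵ M

Ce(OH)₃(s) ⇌ Ce³⁺(aq) + 3 OH⁻(aq)
The solution already contains OH⁻ at 2.43×10⁻² mol L⁻¹. Let s be the molar solubility of Ce(OH)₃.
[OH⁻] ≈ 2.43×10⁻² mol L⁻¹ (common ion dominates); [Ce³⁺] = s.
Ksp = [Ce³⁺][OH⁻]^3 = s(2.43×10⁻²)^3
s = 1.46×10⁻²⁰ / (2.43×10⁻²)^3 = 1.02×10⁻¹⁵
s = 1.02×10⁻¹⁵ mol L⁻¹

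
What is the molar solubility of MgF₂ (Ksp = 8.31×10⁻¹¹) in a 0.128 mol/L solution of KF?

5.07×10⁻⁹ M

MgF₂(s) ⇌ Mg²⁺(aq) + 2 F⁻(aq)
Let s be the solubility of MgF₂ here. The common ion gives [F⁻] ≈ 0.128 mol/L, and [Mg²⁺] = s.
Ksp = [Mg²⁺][F⁻]^2 = s(0.128)^2
s = 8.31×10⁻¹¹ / (0.128)^2 = 5.07×10⁻⁹
s = 5.07×10⁻⁹ mol/L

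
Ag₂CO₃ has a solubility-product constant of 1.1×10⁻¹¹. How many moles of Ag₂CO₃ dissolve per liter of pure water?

1.4×10⁻⁴ M

Ag₂CO₃(s) ⇌ 2 Ag⁺(aq) + CO₃²⁻(aq)
With molar solubility s: [Ag⁺] = 2s, [CO₃²⁻] = s.
Ksp = [Ag⁺]^2[CO₃²⁻] = (2s)^2 · s = 4s^3
4s^3 = 1.1×10⁻¹¹  ⇒  s^3 = 2.8×10⁻¹²
s = (2.8×10⁻¹²)^(1/3) = 1.4×10⁻⁴ mol L⁻¹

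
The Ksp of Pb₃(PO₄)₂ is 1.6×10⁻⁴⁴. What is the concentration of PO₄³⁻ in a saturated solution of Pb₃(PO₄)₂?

1.4×10⁻⁹ M

Pb₃(PO₄)₂(s) ⇌ 3 Pb²⁺(aq) + 2 PO₄³⁻(aq)
If s mol/L of Pb₃(PO₄)₂ dissolves, [Pb²⁺] = 3s and [PO₄³⁻] = 2s.
Ksp = [Pb²⁺]^3[PO₄³⁻]^2 = (3s)^3 · (2s)^2 = 108s^5 = 1.6×10⁻⁴⁴
s = 6.8×10⁻¹⁰ mol/L
[PO₄³⁻] = 2s = 1.4×10⁻⁹ mol/L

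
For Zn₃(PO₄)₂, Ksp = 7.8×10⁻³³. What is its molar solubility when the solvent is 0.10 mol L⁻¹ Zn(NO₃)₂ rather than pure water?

1.4×10⁻¹⁵ M

Zn₃(PO₄)₂(s) ⇌ 3 Zn²⁺(aq) + 2 PO₄³⁻(aq)
With Zn²⁺ already at 0.10 mol L⁻¹ and s small, take [Zn²⁺] ≈ 0.10 mol L⁻¹ and [PO₄³⁻] = 2s.
Ksp = [Zn²⁺]^3[PO₄³⁻]^2 = (0.10)^3(2s)^2
(2s)^2 = 7.8×10⁻³³ / (0.10)^3 = 7.8×10⁻³⁰
s = 1.4×10⁻¹⁵ mol L⁻¹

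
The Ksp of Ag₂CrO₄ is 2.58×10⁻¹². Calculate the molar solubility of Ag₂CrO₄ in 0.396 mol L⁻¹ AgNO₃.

Ag₂CrO₄(s) ⇌ 2 Ag⁺(aq) + CrO₄²⁻(aq)
The solution already contains Ag⁺ at 0.396 mol L⁻¹. Let s be the molar solubility of Ag₂CrO₄.
[Ag⁺] ≈ 0.396 mol L⁻¹ (common ion dominates); [CrO₄²⁻] = s.
Ksp = [Ag⁺]^2[CrO₄²⁻] = (0.396)^2s
s = 2.58×10⁻¹² / (0.396)^2 = 1.65×10⁻¹¹
s = 1.65×10⁻¹¹ mol L⁻¹

1.65×10⁻¹¹ M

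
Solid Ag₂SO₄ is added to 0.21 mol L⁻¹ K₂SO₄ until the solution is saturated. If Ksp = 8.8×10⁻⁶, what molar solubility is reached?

Ag₂SO₄(s) ⇌ 2 Ag⁺(aq) + SO₄²⁻(aq)
SO₄²⁻ is already present at 0.21 mol L⁻¹. If s mol/L of Ag₂SO₄ dissolves, [Ag⁺] = 2s while [SO₄²⁻] ≈ 0.21 mol L⁻¹.
Ksp = [Ag⁺]^2[SO₄²⁻] = (2s)^2(0.21)
(2s)^2 = 8.8×10⁻⁶ / (0.21) = 4.2×10⁻⁵
s = 3.2×10⁻³ mol L⁻¹

3.2×10⁻³ M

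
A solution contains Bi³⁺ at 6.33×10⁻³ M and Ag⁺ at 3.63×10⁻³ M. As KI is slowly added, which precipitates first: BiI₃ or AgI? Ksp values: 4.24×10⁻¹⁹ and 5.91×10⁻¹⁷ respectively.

AgI

Precipitation begins when Q = Ksp.
For BiI₃: [I⁻] = (Ksp/[Bi³⁺])^(1/3) = 4.06×10⁻⁶ M
For AgI: [I⁻] = (Ksp/[Ag⁺]) = 1.63×10⁻¹⁴ M
The smaller threshold [I⁻] is reached first, so AgI precipitates first.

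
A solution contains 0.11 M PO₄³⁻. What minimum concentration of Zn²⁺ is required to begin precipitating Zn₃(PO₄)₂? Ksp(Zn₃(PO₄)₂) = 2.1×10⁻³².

Precipitation of each salt begins when its ion product equals Ksp.
Zn₃(PO₄)₂(s) ⇌ 3 Zn²⁺(aq) + 2 PO₄³⁻(aq)
Ksp = [Zn²⁺]^3[PO₄³⁻]^2 = [Zn²⁺]^3(0.11)^2
[Zn²⁺]^3 = 2.1×10⁻³² / (0.11)^2 = 1.7×10⁻³⁰
[Zn²⁺] = 1.2×10⁻¹⁰ M

1.2×10⁻¹⁰ M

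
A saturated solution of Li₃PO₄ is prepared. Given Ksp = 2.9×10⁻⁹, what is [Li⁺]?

Li₃PO₄(s) ⇌ 3 Li⁺(aq) + PO₄³⁻(aq)
Let s be the molar solubility. Then [Li⁺] = 3s and [PO₄³⁻] = s.
Ksp = [Li⁺]^3[PO₄³⁻] = (3s)^3 · s = 27s^4 = 2.9×10⁻⁹
s = 3.2×10⁻³ mol/L
[Li⁺] = 3s = 9.7×10⁻³ mol/L

9.7×10⁻³ M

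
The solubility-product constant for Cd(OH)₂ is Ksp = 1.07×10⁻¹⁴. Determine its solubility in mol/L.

Cd(OH)₂(s) ⇌ Cd²⁺(aq) + 2 OH⁻(aq)
Call the molar solubility s, so that [Cd²⁺] = s and [OH⁻] = 2s.
Ksp = [Cd²⁺][OH⁻]^2 = s · (2s)^2 = 4s^3
4s^3 = 1.07×10⁻¹⁴  ⇒  s^3 = 2.68×10⁻¹⁵
s = (2.68×10⁻¹⁵)^(1/3) = 1.39×10⁻⁵ mol/L

1.39×10⁻⁵ M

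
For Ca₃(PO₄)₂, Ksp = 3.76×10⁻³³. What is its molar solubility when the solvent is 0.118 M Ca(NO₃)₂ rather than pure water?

Ca₃(PO₄)₂(s) ⇌ 3 Ca²⁺(aq) + 2 PO₄³⁻(aq)
Let s be the solubility of Ca₃(PO₄)₂ here. The common ion gives [Ca²⁺] ≈ 0.118 M, and [PO₄³⁻] = 2s.
Ksp = [Ca²⁺]^3[PO₄³⁻]^2 = (0.118)^3(2s)^2
(2s)^2 = 3.76×10⁻³³ / (0.118)^3 = 2.29×10⁻³⁰
s = 7.56×10⁻¹⁶ M

7.56×10⁻¹⁶ M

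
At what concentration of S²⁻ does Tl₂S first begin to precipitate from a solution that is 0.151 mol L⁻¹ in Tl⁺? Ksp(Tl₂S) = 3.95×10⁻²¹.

1.73×10⁻¹⁹ M

Precipitation begins when Q = Ksp.
Tl₂S(s) ⇌ 2 Tl⁺(aq) + S²⁻(aq)
Ksp = [Tl⁺]^2[S²⁻] = [S²⁻](0.151)^2
[S²⁻] = 3.95×10⁻²¹ / (0.151)^2 = 1.73×10⁻¹⁹
[S²⁻] = 1.73×10⁻¹⁹ mol L⁻¹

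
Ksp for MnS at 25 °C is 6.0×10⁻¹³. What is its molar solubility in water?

MnS(s) ⇌ Mn²⁺(aq) + S²⁻(aq)
Call the molar solubility s, so that [Mn²⁺] = s and [S²⁻] = s.
Ksp = [Mn²⁺][S²⁻] = s · s = s^2
s^2 = 6.0×10⁻¹³
s = 7.7×10⁻⁷ mol/L

7.7×10⁻⁷ M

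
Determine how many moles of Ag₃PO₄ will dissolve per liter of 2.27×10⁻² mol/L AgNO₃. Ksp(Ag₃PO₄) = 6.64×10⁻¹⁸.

Ag₃PO₄(s) ⇌ 3 Ag⁺(aq) + PO₄³⁻(aq)
Ag⁺ is already present at 2.27×10⁻² mol/L. If s mol/L of Ag₃PO₄ dissolves, [PO₄³⁻] = s while [Ag⁺] ≈ 2.27×10⁻² mol/L.
Ksp = [Ag⁺]^3[PO₄³⁻] = (2.27×10⁻²)^3s
s = 6.64×10⁻¹⁸ / (2.27×10⁻²)^3 = 5.68×10⁻¹³
s = 5.68×10⁻¹³ mol/L

5.68×10⁻¹³ M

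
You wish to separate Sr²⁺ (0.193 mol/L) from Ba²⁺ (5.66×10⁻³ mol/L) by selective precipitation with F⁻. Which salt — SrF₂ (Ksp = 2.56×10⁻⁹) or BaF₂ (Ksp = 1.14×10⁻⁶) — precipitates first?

SrF₂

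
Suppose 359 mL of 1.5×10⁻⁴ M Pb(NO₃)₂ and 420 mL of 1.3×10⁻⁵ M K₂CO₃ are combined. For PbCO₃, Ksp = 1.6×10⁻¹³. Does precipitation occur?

Yes

Total volume after mixing = 359 + 420 = 779 mL.
[Pb²⁺] = (1.5×10⁻⁴)(359)/779 = 6.9×10⁻⁵ M
[CO₃²⁻] = (1.3×10⁻⁵)(420)/779 = 7.0×10⁻⁶ M
Q = [Pb²⁺][CO₃²⁻] = 4.8×10⁻¹⁰
Because Q > Ksp (4.8×10⁻¹⁰ vs 1.6×10⁻¹³), a precipitate of PbCO₃ forms.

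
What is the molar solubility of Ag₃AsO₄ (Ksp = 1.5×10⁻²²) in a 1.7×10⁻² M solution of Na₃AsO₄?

6.9×10⁻⁸ M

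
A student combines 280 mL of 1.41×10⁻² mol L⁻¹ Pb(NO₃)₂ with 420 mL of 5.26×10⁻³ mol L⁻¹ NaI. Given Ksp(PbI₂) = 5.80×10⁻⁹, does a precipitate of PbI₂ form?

Yes

The combined volume is 700 mL.
[Pb²⁺] = (1.41×10⁻²)(280)/700 = 5.64×10⁻³ mol L⁻¹
[I⁻] = (5.26×10⁻³)(420)/700 = 3.16×10⁻³ mol L⁻¹
Q = [Pb²⁺][I⁻]^2 = 5.62×10⁻⁸
Because Q > Ksp (5.62×10⁻⁸ vs 5.80×10⁻⁹), a precipitate of PbI₂ forms.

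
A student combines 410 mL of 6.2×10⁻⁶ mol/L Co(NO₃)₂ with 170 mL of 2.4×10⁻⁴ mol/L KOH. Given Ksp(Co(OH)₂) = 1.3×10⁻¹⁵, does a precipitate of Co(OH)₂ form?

The combined volume is 580 mL.
[Co²⁺] = (6.2×10⁻⁶)(410)/580 = 4.4×10⁻⁶ mol/L
[OH⁻] = (2.4×10⁻⁴)(170)/580 = 7.0×10⁻⁵ mol/L
Q = [Co²⁺][OH⁻]^2 = 2.2×10⁻¹⁴
Q = 2.2×10⁻¹⁴ > Ksp = 1.3×10⁻¹⁵, so the solution is supersaturated and Co(OH)₂ precipitates.

Yes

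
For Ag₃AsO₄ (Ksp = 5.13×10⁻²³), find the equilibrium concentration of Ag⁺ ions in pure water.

Ag₃AsO₄(s) ⇌ 3 Ag⁺(aq) + AsO₄³⁻(aq)
Let s be the molar solubility. Then [Ag⁺] = 3s and [AsO₄³⁻] = s.
Ksp = [Ag⁺]^3[AsO₄³⁻] = (3s)^3 · s = 27s^4 = 5.13×10⁻²³
s = 1.17×10⁻⁶ mol L⁻¹
[Ag⁺] = 3s = 3.52×10⁻⁶ mol L⁻¹

3.52×10⁻⁶ M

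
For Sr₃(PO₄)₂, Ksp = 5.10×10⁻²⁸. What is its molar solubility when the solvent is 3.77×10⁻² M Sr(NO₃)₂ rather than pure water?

Sr₃(PO₄)₂(s) ⇌ 3 Sr²⁺(aq) + 2 PO₄³⁻(aq)
The solution already contains Sr²⁺ at 3.77×10⁻² M. Let s be the molar solubility of Sr₃(PO₄)₂.
[Sr²⁺] ≈ 3.77×10⁻² M (common ion dominates); [PO₄³⁻] = 2s.
Ksp = [Sr²⁺]^3[PO₄³⁻]^2 = (3.77×10⁻²)^3(2s)^2
(2s)^2 = 5.10×10⁻²⁸ / (3.77×10⁻²)^3 = 9.52×10⁻²⁴
s = 1.54×10⁻¹² M

1.54×10⁻¹² M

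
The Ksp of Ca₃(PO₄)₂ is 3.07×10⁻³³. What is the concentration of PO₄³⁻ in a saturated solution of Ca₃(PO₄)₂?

2.46×10⁻⁷ M

Ca₃(PO₄)₂(s) ⇌ 3 Ca²⁺(aq) + 2 PO₄³⁻(aq)
Call the molar solubility s, so that [Ca²⁺] = 3s and [PO₄³⁻] = 2s.
Ksp = [Ca²⁺]^3[PO₄³⁻]^2 = (3s)^3 · (2s)^2 = 108s^5 = 3.07×10⁻³³
s = 1.23×10⁻⁷ mol/L
[PO₄³⁻] = 2s = 2.46×10⁻⁷ mol/L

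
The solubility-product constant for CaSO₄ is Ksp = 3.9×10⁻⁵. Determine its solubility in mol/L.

6.2×10⁻³ M

CaSO₄(s) ⇌ Ca²⁺(aq) + SO₄²⁻(aq)
For each mole of CaSO₄ that dissolves per liter, [Ca²⁺] = s and [SO₄²⁻] = s; let s denote this solubility.
Ksp = [Ca²⁺][SO₄²⁻] = s · s = s^2
s^2 = 3.9×10⁻⁵
s = 6.2×10⁻³ M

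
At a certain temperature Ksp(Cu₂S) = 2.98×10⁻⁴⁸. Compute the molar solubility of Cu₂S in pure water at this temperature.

9.07×10⁻¹⁷ M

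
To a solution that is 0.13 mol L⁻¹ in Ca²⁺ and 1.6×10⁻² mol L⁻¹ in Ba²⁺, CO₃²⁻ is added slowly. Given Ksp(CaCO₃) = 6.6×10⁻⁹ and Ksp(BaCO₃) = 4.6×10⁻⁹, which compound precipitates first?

Precipitation begins when Q = Ksp.
For CaCO₃: [CO₃²⁻] = (Ksp/[Ca²⁺]) = 5.1×10⁻⁸ mol L⁻¹
For BaCO₃: [CO₃²⁻] = (Ksp/[Ba²⁺]) = 2.9×10⁻⁷ mol L⁻¹
CaCO₃ requires the lower [CO₃²⁻], so it precipitates first.

CaCO₃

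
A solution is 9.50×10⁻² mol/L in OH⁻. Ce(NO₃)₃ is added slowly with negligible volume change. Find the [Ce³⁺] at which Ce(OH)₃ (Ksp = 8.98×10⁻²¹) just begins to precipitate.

Precipitation begins when Q = Ksp.
Ce(OH)₃(s) ⇌ Ce³⁺(aq) + 3 OH⁻(aq)
Ksp = [Ce³⁺][OH⁻]^3 = [Ce³⁺](9.50×10⁻²)^3
[Ce³⁺] = 8.98×10⁻²¹ / (9.50×10⁻²)^3 = 1.05×10⁻¹⁷
[Ce³⁺] = 1.05×10⁻¹⁷ mol/L

1.05×10⁻¹⁷ M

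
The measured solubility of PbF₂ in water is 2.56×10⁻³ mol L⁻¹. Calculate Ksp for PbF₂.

PbF₂(s) ⇌ Pb²⁺(aq) + 2 F⁻(aq)
If s mol/L of PbF₂ dissolves, [Pb²⁺] = s and [F⁻] = 2s.
Ksp = [Pb²⁺][F⁻]^2 = s · (2s)^2 = 4s^3
Ksp = 4 × (2.56×10⁻³)^3 = 6.71×10⁻⁸

Ksp = 6.71×10⁻⁸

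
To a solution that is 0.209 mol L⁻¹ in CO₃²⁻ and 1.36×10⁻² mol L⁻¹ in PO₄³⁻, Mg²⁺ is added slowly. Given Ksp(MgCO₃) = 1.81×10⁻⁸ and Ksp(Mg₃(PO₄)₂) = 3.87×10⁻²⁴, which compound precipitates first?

MgCO₃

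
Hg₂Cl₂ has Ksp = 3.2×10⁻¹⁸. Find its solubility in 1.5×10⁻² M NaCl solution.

Hg₂Cl₂(s) ⇌ Hg₂²⁺(aq) + 2 Cl⁻(aq)
With Cl⁻ already at 1.5×10⁻² M and s small, take [Cl⁻] ≈ 1.5×10⁻² M and [Hg₂²⁺] = s.
Ksp = [Hg₂²⁺][Cl⁻]^2 = s(1.5×10⁻²)^2
s = 3.2×10⁻¹⁸ / (1.5×10⁻²)^2 = 1.4×10⁻¹⁴
s = 1.4×10⁻¹⁴ M

1.4×10⁻¹⁴ M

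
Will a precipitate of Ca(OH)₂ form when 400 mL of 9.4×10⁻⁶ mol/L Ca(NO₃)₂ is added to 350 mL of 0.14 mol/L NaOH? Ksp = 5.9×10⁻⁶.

No

After mixing, V = 400 mL + 350 mL = 750 mL.
[Ca²⁺] = (9.4×10⁻⁶)(400)/750 = 5.0×10⁻⁶ mol/L
[OH⁻] = (0.14)(350)/750 = 6.5×10⁻² mol/L
Q = [Ca²⁺][OH⁻]^2 = 2.1×10⁻⁸
Since Q (2.1×10⁻⁸) is less than Ksp (5.9×10⁻⁶), no Ca(OH)₂ precipitates.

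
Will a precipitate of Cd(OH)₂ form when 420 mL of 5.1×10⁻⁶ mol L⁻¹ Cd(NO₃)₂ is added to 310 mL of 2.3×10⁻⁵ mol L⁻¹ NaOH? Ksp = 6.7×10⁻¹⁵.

After mixing, V = 420 mL + 310 mL = 730 mL.
[Cd²⁺] = (5.1×10⁻⁶)(420)/730 = 2.9×10⁻⁶ mol L⁻¹
[OH⁻] = (2.3×10⁻⁵)(310)/730 = 9.8×10⁻⁶ mol L⁻¹
Q = [Cd²⁺][OH⁻]^2 = 2.8×10⁻¹⁶
Q < Ksp (2.8×10⁻¹⁶ vs 6.7×10⁻¹⁵); the solution remains unsaturated and no precipitate forms.

No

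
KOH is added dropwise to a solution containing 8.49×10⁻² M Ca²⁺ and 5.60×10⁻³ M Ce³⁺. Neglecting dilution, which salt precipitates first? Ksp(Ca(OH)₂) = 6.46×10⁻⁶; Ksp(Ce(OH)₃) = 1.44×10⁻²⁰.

Each salt precipitates once Q = Ksp for that salt.
For Ca(OH)₂: [OH⁻] = (Ksp/[Ca²⁺])^(1/2) = 8.72×10⁻³ M
For Ce(OH)₃: [OH⁻] = (Ksp/[Ce³⁺])^(1/3) = 1.37×10⁻⁶ M
The smaller threshold [OH⁻] is reached first, so Ce(OH)₃ precipitates first.

Ce(OH)₃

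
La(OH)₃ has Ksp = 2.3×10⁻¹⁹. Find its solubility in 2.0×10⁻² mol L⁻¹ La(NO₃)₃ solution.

La(OH)₃(s) ⇌ La³⁺(aq) + 3 OH⁻(aq)
Let s be the solubility of La(OH)₃ here. The common ion gives [La³⁺] ≈ 2.0×10⁻² mol L⁻¹, and [OH⁻] = 3s.
Ksp = [La³⁺][OH⁻]^3 = (2.0×10⁻²)(3s)^3
(3s)^3 = 2.3×10⁻¹⁹ / (2.0×10⁻²) = 1.2×10⁻¹⁷
s = 7.5×10⁻⁷ mol L⁻¹

7.5×10⁻⁷ M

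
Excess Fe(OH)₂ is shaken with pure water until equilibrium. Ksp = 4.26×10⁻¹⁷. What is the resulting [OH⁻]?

Fe(OH)₂(s) ⇌ Fe²⁺(aq) + 2 OH⁻(aq)
With molar solubility s: [Fe²⁺] = s, [OH⁻] = 2s.
Ksp = [Fe²⁺][OH⁻]^2 = s · (2s)^2 = 4s^3 = 4.26×10⁻¹⁷
s = 2.20×10⁻⁶ mol L⁻¹
[OH⁻] = 2s = 4.40×10⁻⁶ mol L⁻¹

4.40×10⁻⁶ M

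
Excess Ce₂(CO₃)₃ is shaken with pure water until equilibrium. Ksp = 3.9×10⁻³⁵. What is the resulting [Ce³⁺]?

1.0×10⁻⁷ M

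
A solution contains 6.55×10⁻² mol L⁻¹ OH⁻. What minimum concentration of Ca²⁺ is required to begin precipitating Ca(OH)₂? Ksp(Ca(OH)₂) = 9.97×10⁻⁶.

2.32×10⁻³ M

Each salt precipitates once Q = Ksp for that salt.
Ca(OH)₂(s) ⇌ Ca²⁺(aq) + 2 OH⁻(aq)
Ksp = [Ca²⁺][OH⁻]^2 = [Ca²⁺](6.55×10⁻²)^2
[Ca²⁺] = 9.97×10⁻⁶ / (6.55×10⁻²)^2 = 2.32×10⁻³
[Ca²⁺] = 2.32×10⁻³ mol L⁻¹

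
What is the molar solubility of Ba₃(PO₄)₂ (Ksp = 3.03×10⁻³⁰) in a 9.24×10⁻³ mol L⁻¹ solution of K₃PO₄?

1.10×10⁻⁹ M

Ba₃(PO₄)₂(s) ⇌ 3 Ba²⁺(aq) + 2 PO₄³⁻(aq)
With PO₄³⁻ already at 9.24×10⁻³ mol L⁻¹ and s small, take [PO₄³⁻] ≈ 9.24×10⁻³ mol L⁻¹ and [Ba²⁺] = 3s.
Ksp = [Ba²⁺]^3[PO₄³⁻]^2 = (3s)^3(9.24×10⁻³)^2
(3s)^3 = 3.03×10⁻³⁰ / (9.24×10⁻³)^2 = 3.55×10⁻²⁶
s = 1.10×10⁻⁹ mol L⁻¹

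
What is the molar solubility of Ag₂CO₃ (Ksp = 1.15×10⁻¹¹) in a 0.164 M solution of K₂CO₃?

Ag₂CO₃(s) ⇌ 2 Ag⁺(aq) + CO₃²⁻(aq)
Let s be the solubility of Ag₂CO₃ here. The common ion gives [CO₃²⁻] ≈ 0.164 M, and [Ag⁺] = 2s.
Ksp = [Ag⁺]^2[CO₃²⁻] = (2s)^2(0.164)
(2s)^2 = 1.15×10⁻¹¹ / (0.164) = 7.01×10⁻¹¹
s = 4.19×10⁻⁶ M

4.19×10⁻⁶ M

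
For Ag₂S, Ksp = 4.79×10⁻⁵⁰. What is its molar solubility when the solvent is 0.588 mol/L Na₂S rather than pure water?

Ag₂S(s) ⇌ 2 Ag⁺(aq) + S²⁻(aq)
With S²⁻ already at 0.588 mol/L and s small, take [S²⁻] ≈ 0.588 mol/L and [Ag⁺] = 2s.
Ksp = [Ag⁺]^2[S²⁻] = (2s)^2(0.588)
(2s)^2 = 4.79×10⁻⁵⁰ / (0.588) = 8.15×10⁻⁵⁰
s = 1.43×10⁻²⁵ mol/L

1.43×10⁻²⁵ M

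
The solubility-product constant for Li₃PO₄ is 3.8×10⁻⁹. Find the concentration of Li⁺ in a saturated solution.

Li₃PO₄(s) ⇌ 3 Li⁺(aq) + PO₄³⁻(aq)
With molar solubility s: [Li⁺] = 3s, [PO₄³⁻] = s.
Ksp = [Li⁺]^3[PO₄³⁻] = (3s)^3 · s = 27s^4 = 3.8×10⁻⁹
s = 3.4×10⁻³ M
[Li⁺] = 3s = 1.0×10⁻² M

1.0×10⁻² M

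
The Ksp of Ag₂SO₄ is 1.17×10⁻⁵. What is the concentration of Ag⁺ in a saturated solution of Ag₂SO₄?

2.86×10⁻² M

Ag₂SO₄(s) ⇌ 2 Ag⁺(aq) + SO₄²⁻(aq)
With molar solubility s: [Ag⁺] = 2s, [SO₄²⁻] = s.
Ksp = [Ag⁺]^2[SO₄²⁻] = (2s)^2 · s = 4s^3 = 1.17×10⁻⁵
s = 1.43×10⁻² mol/L
[Ag⁺] = 2s = 2.86×10⁻² mol/L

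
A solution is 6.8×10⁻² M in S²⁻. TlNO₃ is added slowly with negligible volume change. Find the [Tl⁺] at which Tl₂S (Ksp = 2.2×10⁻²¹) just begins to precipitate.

Each salt precipitates once Q = Ksp for that salt.
Tl₂S(s) ⇌ 2 Tl⁺(aq) + S²⁻(aq)
Ksp = [Tl⁺]^2[S²⁻] = [Tl⁺]^2(6.8×10⁻²)
[Tl⁺]^2 = 2.2×10⁻²¹ / (6.8×10⁻²) = 3.2×10⁻²⁰
[Tl⁺] = 1.8×10⁻¹⁰ M

1.8×10⁻¹⁰ M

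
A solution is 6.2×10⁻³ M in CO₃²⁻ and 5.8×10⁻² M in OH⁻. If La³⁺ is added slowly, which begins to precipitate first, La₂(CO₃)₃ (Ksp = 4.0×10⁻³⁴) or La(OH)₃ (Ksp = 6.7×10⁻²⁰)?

A salt starts to precipitate once the ion product Q reaches its Ksp.
For La₂(CO₃)₃: [La³⁺] = (Ksp/[CO₃²⁻]^3)^(1/2) = 4.1×10⁻¹⁴ M
For La(OH)₃: [La³⁺] = (Ksp/[OH⁻]^3) = 3.4×10⁻¹⁶ M
La(OH)₃ requires the lower [La³⁺], so it precipitates first.

La(OH)₃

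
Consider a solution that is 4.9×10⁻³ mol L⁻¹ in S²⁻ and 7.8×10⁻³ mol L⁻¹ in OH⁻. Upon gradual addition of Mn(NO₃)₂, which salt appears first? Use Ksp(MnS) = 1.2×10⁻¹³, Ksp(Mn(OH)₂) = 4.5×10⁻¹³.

MnS

The threshold for precipitation is Q = Ksp.
For MnS: [Mn²⁺] = (Ksp/[S²⁻]) = 2.4×10⁻¹¹ mol L⁻¹
For Mn(OH)₂: [Mn²⁺] = (Ksp/[OH⁻]^2) = 7.4×10⁻⁹ mol L⁻¹
Since MnS needs less Mn²⁺ to reach saturation, it precipitates first.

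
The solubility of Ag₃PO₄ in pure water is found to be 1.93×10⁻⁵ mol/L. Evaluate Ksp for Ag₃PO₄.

Ksp = 3.75×10⁻¹⁸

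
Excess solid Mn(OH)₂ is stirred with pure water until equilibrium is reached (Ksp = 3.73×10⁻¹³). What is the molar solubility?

Mn(OH)₂(s) ⇌ Mn²⁺(aq) + 2 OH⁻(aq)
Let s be the molar solubility. Then [Mn²⁺] = s and [OH⁻] = 2s.
Ksp = [Mn²⁺][OH⁻]^2 = s · (2s)^2 = 4s^3
4s^3 = 3.73×10⁻¹³  ⇒  s^3 = 9.33×10⁻¹⁴
Taking the 3rd root, s = 4.53×10⁻⁵ mol L⁻¹.

4.53×10⁻⁵ M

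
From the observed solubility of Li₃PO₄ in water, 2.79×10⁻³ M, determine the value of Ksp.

Li₃PO₄(s) ⇌ 3 Li⁺(aq) + PO₄³⁻(aq)
Call the molar solubility s, so that [Li⁺] = 3s and [PO₄³⁻] = s.
Ksp = [Li⁺]^3[PO₄³⁻] = (3s)^3 · s = 27s^4
Ksp = 27 × (2.79×10⁻³)^4 = 1.64×10⁻⁹

Ksp = 1.64×10⁻⁹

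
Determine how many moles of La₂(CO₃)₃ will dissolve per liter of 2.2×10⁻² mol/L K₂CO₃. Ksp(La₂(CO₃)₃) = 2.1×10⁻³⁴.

La₂(CO₃)₃(s) ⇌ 2 La³⁺(aq) + 3 CO₃²⁻(aq)
The solution already contains CO₃²⁻ at 2.2×10⁻² mol/L. Let s be the molar solubility of La₂(CO₃)₃.
[CO₃²⁻] ≈ 2.2×10⁻² mol/L (common ion dominates); [La³⁺] = 2s.
Ksp = [La³⁺]^2[CO₃²⁻]^3 = (2s)^2(2.2×10⁻²)^3
(2s)^2 = 2.1×10⁻³⁴ / (2.2×10⁻²)^3 = 2.0×10⁻²⁹
s = 2.2×10⁻¹⁵ mol/L

2.2×10⁻¹⁵ M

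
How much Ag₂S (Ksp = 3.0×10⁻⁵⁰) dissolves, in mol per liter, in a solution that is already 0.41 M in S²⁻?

Ag₂S(s) ⇌ 2 Ag⁺(aq) + S²⁻(aq)
S²⁻ is already present at 0.41 M. If s mol/L of Ag₂S dissolves, [Ag⁺] = 2s while [S²⁻] ≈ 0.41 M.
Ksp = [Ag⁺]^2[S²⁻] = (2s)^2(0.41)
(2s)^2 = 3.0×10⁻⁵⁰ / (0.41) = 7.3×10⁻⁵⁰
s = 1.4×10⁻²⁵ M

1.4×10⁻²⁵ M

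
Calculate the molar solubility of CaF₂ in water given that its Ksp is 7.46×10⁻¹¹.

CaF₂(s) ⇌ Ca²⁺(aq) + 2 F⁻(aq)
Call the molar solubility s, so that [Ca²⁺] = s and [F⁻] = 2s.
Ksp = [Ca²⁺][F⁻]^2 = s · (2s)^2 = 4s^3
4s^3 = 7.46×10⁻¹¹  ⇒  s^3 = 1.87×10⁻¹¹
s = 2.65×10⁻⁴ mol L⁻¹

2.65×10⁻⁴ M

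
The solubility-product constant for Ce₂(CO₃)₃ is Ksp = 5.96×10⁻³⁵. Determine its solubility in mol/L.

5.60×10⁻⁸ M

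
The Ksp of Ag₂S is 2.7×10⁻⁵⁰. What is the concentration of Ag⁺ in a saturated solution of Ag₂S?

Ag₂S(s) ⇌ 2 Ag⁺(aq) + S²⁻(aq)
Let s be the molar solubility. Then [Ag⁺] = 2s and [S²⁻] = s.
Ksp = [Ag⁺]^2[S²⁻] = (2s)^2 · s = 4s^3 = 2.7×10⁻⁵⁰
s = 1.9×10⁻¹⁷ mol L⁻¹
[Ag⁺] = 2s = 3.8×10⁻¹⁷ mol L⁻¹

3.8×10⁻¹⁷ M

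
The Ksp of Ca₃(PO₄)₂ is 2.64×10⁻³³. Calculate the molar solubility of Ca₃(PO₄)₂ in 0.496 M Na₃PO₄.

Ca₃(PO₄)₂(s) ⇌ 3 Ca²⁺(aq) + 2 PO₄³⁻(aq)
PO₄³⁻ is already present at 0.496 M. If s mol/L of Ca₃(PO₄)₂ dissolves, [Ca²⁺] = 3s while [PO₄³⁻] ≈ 0.496 M.
Ksp = [Ca²⁺]^3[PO₄³⁻]^2 = (3s)^3(0.496)^2
(3s)^3 = 2.64×10⁻³³ / (0.496)^2 = 1.07×10⁻³²
s = 7.35×10⁻¹² M

7.35×10⁻¹² M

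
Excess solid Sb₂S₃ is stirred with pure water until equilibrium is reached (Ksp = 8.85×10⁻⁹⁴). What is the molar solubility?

9.61×10⁻²⁰ M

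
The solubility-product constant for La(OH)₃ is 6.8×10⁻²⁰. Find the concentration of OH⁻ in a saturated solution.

2.1×10⁻⁵ M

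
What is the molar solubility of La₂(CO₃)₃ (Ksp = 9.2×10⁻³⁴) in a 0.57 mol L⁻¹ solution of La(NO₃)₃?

La₂(CO₃)₃(s) ⇌ 2 La³⁺(aq) + 3 CO₃²⁻(aq)
The solution already contains La³⁺ at 0.57 mol L⁻¹. Let s be the molar solubility of La₂(CO₃)₃.
[La³⁺] ≈ 0.57 mol L⁻¹ (common ion dominates); [CO₃²⁻] = 3s.
Ksp = [La³⁺]^2[CO₃²⁻]^3 = (0.57)^2(3s)^3
(3s)^3 = 9.2×10⁻³⁴ / (0.57)^2 = 2.8×10⁻³³
s = 4.7×10⁻¹² mol L⁻¹

4.7×10⁻¹² M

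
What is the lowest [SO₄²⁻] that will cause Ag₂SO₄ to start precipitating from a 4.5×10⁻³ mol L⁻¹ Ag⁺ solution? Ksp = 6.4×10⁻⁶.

0.32 M

A salt starts to precipitate once the ion product Q reaches its Ksp.
Ag₂SO₄(s) ⇌ 2 Ag⁺(aq) + SO₄²⁻(aq)
Ksp = [Ag⁺]^2[SO₄²⁻] = [SO₄²⁻](4.5×10⁻³)^2
[SO₄²⁻] = 6.4×10⁻⁶ / (4.5×10⁻³)^2 = 0.32
[SO₄²⁻] = 0.32 mol L⁻¹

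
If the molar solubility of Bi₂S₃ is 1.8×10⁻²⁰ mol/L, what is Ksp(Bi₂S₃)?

Ksp = 2.0×10⁻⁹⁷

Bi₂S₃(s) ⇌ 2 Bi³⁺(aq) + 3 S²⁻(aq)
With molar solubility s: [Bi³⁺] = 2s, [S²⁻] = 3s.
Ksp = [Bi³⁺]^2[S²⁻]^3 = (2s)^2 · (3s)^3 = 108s^5
Ksp = 108 × (1.8×10⁻²⁰)^5 = 2.0×10⁻⁹⁷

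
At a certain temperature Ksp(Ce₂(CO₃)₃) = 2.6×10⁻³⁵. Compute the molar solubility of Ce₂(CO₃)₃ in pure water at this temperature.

Ce₂(CO₃)₃(s) ⇌ 2 Ce³⁺(aq) + 3 CO₃²⁻(aq)
For each mole of Ce₂(CO₃)₃ that dissolves per liter, [Ce³⁺] = 2s and [CO₃²⁻] = 3s; let s denote this solubility.
Ksp = [Ce³⁺]^2[CO₃²⁻]^3 = (2s)^2 · (3s)^3 = 108s^5
108s^5 = 2.6×10⁻³⁵  ⇒  s^5 = 2.4×10⁻³⁷
s = 4.7×10⁻⁸ M

4.7×10⁻⁸ M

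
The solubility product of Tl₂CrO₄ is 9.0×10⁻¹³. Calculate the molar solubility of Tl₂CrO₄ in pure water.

Tl₂CrO₄(s) ⇌ 2 Tl⁺(aq) + CrO₄²⁻(aq)
With molar solubility s: [Tl⁺] = 2s, [CrO₄²⁻] = s.
Ksp = [Tl⁺]^2[CrO₄²⁻] = (2s)^2 · s = 4s^3
4s^3 = 9.0×10⁻¹³  ⇒  s^3 = 2.3×10⁻¹³
s = (2.3×10⁻¹³)^(1/3) = 6.1×10⁻⁵ mol L⁻¹

6.1×10⁻⁵ M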